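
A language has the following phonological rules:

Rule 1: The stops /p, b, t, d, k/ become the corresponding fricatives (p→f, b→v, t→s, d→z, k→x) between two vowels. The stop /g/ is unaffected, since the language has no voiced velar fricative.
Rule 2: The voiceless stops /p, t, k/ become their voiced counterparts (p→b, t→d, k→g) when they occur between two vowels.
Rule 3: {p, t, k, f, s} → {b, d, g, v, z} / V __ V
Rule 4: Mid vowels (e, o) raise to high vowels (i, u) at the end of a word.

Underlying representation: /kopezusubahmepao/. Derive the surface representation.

Rule 1 (intervocalic spirantization): /p/ is a stop between vowels /o/ and /e/, so it spirantizes to the fricative [f]. /b/ is a stop between vowels /u/ and /a/, so it spirantizes to the fricative [v]. /p/ is a stop between vowels /e/ and /a/, so it spirantizes to the fricative [f]. /kopezusubahmepao/ → kofezusuvahmefao.
Rule 2 (intervocalic voicing): no segment meets the environment; /kofezusuvahmefao/ is unchanged.
Rule 3 (intervocalic voicing): /f/ is a voiceless obstruent between vowels /o/ and /e/, so it voices to [v]. /s/ is a voiceless obstruent between vowels /u/ and /u/, so it voices to [z]. /f/ is a voiceless obstruent between vowels /e/ and /a/, so it voices to [v]. /kofezusuvahmefao/ → kovezuzuvahmevao.
Rule 4 (final vowel raising): /o/ is a mid vowel in word-final position, so it raises to [u]. /kovezuzuvahmevao/ → kovezuzuvahmevau.

kovezuzuvahmevau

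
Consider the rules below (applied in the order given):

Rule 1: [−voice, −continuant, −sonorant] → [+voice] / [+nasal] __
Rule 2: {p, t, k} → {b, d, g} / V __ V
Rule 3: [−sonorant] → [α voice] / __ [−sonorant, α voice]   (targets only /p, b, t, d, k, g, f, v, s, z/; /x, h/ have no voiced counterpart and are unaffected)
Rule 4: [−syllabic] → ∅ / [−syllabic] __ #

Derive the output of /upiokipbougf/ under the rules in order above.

Rule 1 (post-nasal voicing): no segment meets the environment; /upiokipbougf/ is unchanged.
Rule 2 (intervocalic voicing): /p/ is a voiceless stop between vowels /u/ and /i/, so it voices to [b]. /k/ is a voiceless stop between vowels /o/ and /i/, so it voices to [g]. /upiokipbougf/ → ubiogipbougf.
Rule 3 (regressive voicing assimilation): /p/ precedes the voiced obstruent /b/, so it voices to [b] by assimilation. /g/ precedes the voiceless obstruent /f/, so it devoices to [k] by assimilation. /ubiogipbougf/ → ubiogibboukf.
Rule 4 (final cluster simplification): /f/ is the second consonant of a word-final cluster /kf/, so it deletes. /ubiogibboukf/ → ubiogibbouk.

ubiogibbouk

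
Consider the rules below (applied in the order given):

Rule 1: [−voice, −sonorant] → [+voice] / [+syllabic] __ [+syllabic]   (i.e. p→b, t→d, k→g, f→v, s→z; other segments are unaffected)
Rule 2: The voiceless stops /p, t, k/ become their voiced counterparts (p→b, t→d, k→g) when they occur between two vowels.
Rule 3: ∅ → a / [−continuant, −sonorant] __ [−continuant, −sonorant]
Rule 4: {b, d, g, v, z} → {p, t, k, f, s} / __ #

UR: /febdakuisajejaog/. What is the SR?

Rule 1 (intervocalic voicing): /k/ is a voiceless obstruent between vowels /a/ and /u/, so it voices to [g]. /s/ is a voiceless obstruent between vowels /i/ and /a/, so it voices to [z]. /febdakuisajejaog/ → febdaguizajejaog.
Rule 2 (intervocalic voicing): no segment meets the environment; /febdaguizajejaog/ is unchanged.
Rule 3 (stop-cluster a-epenthesis): /b/ and /d/ form a stop–stop cluster, so [a] is inserted between them. /febdaguizajejaog/ → febadaguizajejaog.
Rule 4 (final devoicing): /g/ is a voiced obstruent in word-final position, so it devoices to [k]. /febadaguizajejaog/ → febadaguizajejaok.

febadaguizajejaok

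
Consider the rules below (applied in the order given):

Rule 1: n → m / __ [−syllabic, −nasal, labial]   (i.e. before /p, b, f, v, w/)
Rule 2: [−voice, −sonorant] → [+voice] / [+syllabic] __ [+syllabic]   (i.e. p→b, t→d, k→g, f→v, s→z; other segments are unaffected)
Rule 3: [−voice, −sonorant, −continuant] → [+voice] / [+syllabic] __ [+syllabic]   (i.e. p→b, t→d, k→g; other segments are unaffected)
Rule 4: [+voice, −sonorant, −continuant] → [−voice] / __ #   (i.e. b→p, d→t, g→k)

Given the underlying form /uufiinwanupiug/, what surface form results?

uuviimwanubiuk

Rule 1 (nasal place assimilation): /n/ precedes the labial consonant /w/, so it assimilates in place to [m]. /uufiinwanupiug/ → uufiimwanupiug.
Rule 2 (intervocalic voicing): /f/ is a voiceless obstruent between vowels /u/ and /i/, so it voices to [v]. /p/ is a voiceless obstruent between vowels /u/ and /i/, so it voices to [b]. /uufiimwanupiug/ → uuviimwanubiug.
Rule 3 (intervocalic voicing): no segment meets the environment; /uuviimwanubiug/ is unchanged.
Rule 4 (final devoicing): /g/ is a voiced stop in word-final position, so it devoices to [k]. /uuviimwanubiug/ → uuviimwanubiuk.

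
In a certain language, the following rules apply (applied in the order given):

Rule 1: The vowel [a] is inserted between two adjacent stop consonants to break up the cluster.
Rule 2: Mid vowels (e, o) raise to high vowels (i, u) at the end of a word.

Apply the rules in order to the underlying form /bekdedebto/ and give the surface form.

Rule 1 (stop-cluster a-epenthesis): /k/ and /d/ form a stop–stop cluster, so [a] is inserted between them. /b/ and /t/ form a stop–stop cluster, so [a] is inserted between them. /bekdedebto/ → bekadedebato.
Rule 2 (final vowel raising): /o/ is a mid vowel in word-final position, so it raises to [u]. /bekadedebato/ → bekadedebatu.

bekadedebatu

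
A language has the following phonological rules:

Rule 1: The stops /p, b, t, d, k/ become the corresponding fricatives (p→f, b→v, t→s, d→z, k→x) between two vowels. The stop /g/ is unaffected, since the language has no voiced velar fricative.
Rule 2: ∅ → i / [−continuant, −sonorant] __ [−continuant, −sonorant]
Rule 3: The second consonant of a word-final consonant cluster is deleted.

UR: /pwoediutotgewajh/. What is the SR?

Rule 1 (intervocalic spirantization): /d/ is a stop between vowels /e/ and /i/, so it spirantizes to the fricative [z]. /t/ is a stop between vowels /u/ and /o/, so it spirantizes to the fricative [s]. /pwoediutotgewajh/ → pwoeziusotgewajh.
Rule 2 (stop-cluster i-epenthesis): /t/ and /g/ form a stop–stop cluster, so [i] is inserted between them. /pwoeziusotgewajh/ → pwoeziusotigewajh.
Rule 3 (final cluster simplification): /h/ is the second consonant of a word-final cluster /jh/, so it deletes. /pwoeziusotigewajh/ → pwoeziusotigewaj.

pwoeziusotigewaj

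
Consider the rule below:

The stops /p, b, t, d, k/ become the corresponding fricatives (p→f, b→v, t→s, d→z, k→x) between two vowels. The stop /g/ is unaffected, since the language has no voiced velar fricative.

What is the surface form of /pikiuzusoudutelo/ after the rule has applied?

pixiuzusouzuselo

/k/ is a stop between vowels /i/ and /i/, so it spirantizes to the fricative [x].
/d/ is a stop between vowels /u/ and /u/, so it spirantizes to the fricative [z].
/t/ is a stop between vowels /u/ and /e/, so it spirantizes to the fricative [s].
Surface form: [pixiuzusouzuselo].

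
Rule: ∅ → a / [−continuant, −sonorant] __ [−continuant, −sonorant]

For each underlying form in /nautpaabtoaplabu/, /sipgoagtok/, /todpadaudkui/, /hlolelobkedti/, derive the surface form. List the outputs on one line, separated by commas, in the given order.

/nautpaabtoaplabu/: /t/ and /p/ form a stop–stop cluster, so [a] is inserted between them. /b/ and /t/ form a stop–stop cluster, so [a] is inserted between them. → [nautapaabatoaplabu].
/sipgoagtok/: /p/ and /g/ form a stop–stop cluster, so [a] is inserted between them. /g/ and /t/ form a stop–stop cluster, so [a] is inserted between them. → [sipagoagatok].
/todpadaudkui/: /d/ and /p/ form a stop–stop cluster, so [a] is inserted between them. /d/ and /k/ form a stop–stop cluster, so [a] is inserted between them. → [todapadaudakui].
/hlolelobkedti/: /b/ and /k/ form a stop–stop cluster, so [a] is inserted between them. /d/ and /t/ form a stop–stop cluster, so [a] is inserted between them. → [hlolelobakedati].

nautapaabatoaplabu, sipagoagatok, todapadaudakui, hlolelobakedati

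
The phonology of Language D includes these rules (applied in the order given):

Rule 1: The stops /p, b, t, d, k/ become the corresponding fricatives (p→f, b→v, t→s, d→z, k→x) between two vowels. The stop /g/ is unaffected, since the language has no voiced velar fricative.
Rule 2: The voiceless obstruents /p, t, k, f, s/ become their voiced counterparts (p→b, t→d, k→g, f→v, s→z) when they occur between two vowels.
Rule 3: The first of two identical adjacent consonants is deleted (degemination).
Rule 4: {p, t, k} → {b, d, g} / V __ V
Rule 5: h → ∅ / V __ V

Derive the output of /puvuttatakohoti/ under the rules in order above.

puvudazaxoozi

Rule 1 (intervocalic spirantization): /t/ is a stop between vowels /a/ and /a/, so it spirantizes to the fricative [s]. /k/ is a stop between vowels /a/ and /o/, so it spirantizes to the fricative [x]. /t/ is a stop between vowels /o/ and /i/, so it spirantizes to the fricative [s]. /puvuttatakohoti/ → puvuttasaxohosi.
Rule 2 (intervocalic voicing): /s/ is a voiceless obstruent between vowels /a/ and /a/, so it voices to [z]. /s/ is a voiceless obstruent between vowels /o/ and /i/, so it voices to [z]. /puvuttasaxohosi/ → puvuttazaxohozi.
Rule 3 (degemination): /tt/ is a geminate; the first /t/ deletes. /puvuttazaxohozi/ → puvutazaxohozi.
Rule 4 (intervocalic voicing): /t/ is a voiceless stop between vowels /u/ and /a/, so it voices to [d]. /puvutazaxohozi/ → puvudazaxohozi.
Rule 5 (intervocalic h-deletion): /h/ occurs between vowels /o/ and /o/, so it deletes. /puvudazaxohozi/ → puvudazaxoozi.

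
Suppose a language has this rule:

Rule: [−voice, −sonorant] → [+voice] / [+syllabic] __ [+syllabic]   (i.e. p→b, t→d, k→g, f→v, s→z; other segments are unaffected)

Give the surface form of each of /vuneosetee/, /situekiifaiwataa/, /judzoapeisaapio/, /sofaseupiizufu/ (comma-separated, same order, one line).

/vuneosetee/: /s/ is a voiceless obstruent between vowels /o/ and /e/, so it voices to [z]. /t/ is a voiceless obstruent between vowels /e/ and /e/, so it voices to [d]. → [vuneozedee].
/situekiifaiwataa/: /t/ is a voiceless obstruent between vowels /i/ and /u/, so it voices to [d]. /k/ is a voiceless obstruent between vowels /e/ and /i/, so it voices to [g]. /f/ is a voiceless obstruent between vowels /i/ and /a/, so it voices to [v]. /t/ is a voiceless obstruent between vowels /a/ and /a/, so it voices to [d]. → [siduegiivaiwadaa].
/judzoapeisaapio/: /p/ is a voiceless obstruent between vowels /a/ and /e/, so it voices to [b]. /s/ is a voiceless obstruent between vowels /i/ and /a/, so it voices to [z]. /p/ is a voiceless obstruent between vowels /a/ and /i/, so it voices to [b]. → [judzoabeizaabio].
/sofaseupiizufu/: /f/ is a voiceless obstruent between vowels /o/ and /a/, so it voices to [v]. /s/ is a voiceless obstruent between vowels /a/ and /e/, so it voices to [z]. /p/ is a voiceless obstruent between vowels /u/ and /i/, so it voices to [b]. /f/ is a voiceless obstruent between vowels /u/ and /u/, so it voices to [v]. → [sovazeubiizuvu].

vuneozedee, siduegiivaiwadaa, judzoabeizaabio, sovazeubiizuvu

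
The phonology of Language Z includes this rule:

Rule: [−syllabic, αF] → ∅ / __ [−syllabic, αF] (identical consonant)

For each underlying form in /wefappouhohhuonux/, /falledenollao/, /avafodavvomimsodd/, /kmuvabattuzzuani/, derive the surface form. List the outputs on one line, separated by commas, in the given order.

wefapouhohuonux, faledenolao, avafodavomimsod, kmuvabatuzuani

/wefappouhohhuonux/: /pp/ is a geminate; the first /p/ deletes. /hh/ is a geminate; the first /h/ deletes. → [wefapouhohuonux].
/falledenollao/: /ll/ is a geminate; the first /l/ deletes. /ll/ is a geminate; the first /l/ deletes. → [faledenolao].
/avafodavvomimsodd/: /vv/ is a geminate; the first /v/ deletes. /dd/ is a geminate; the first /d/ deletes. → [avafodavomimsod].
/kmuvabattuzzuani/: /tt/ is a geminate; the first /t/ deletes. /zz/ is a geminate; the first /z/ deletes. → [kmuvabatuzuani].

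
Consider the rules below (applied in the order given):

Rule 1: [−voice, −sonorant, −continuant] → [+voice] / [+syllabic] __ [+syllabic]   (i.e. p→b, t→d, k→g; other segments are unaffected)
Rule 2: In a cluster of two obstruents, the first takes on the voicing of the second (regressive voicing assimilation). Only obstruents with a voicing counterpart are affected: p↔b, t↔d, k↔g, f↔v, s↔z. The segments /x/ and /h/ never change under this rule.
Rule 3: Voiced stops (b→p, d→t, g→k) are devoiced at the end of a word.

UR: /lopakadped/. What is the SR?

lobagatpet

Rule 1 (intervocalic voicing): /p/ is a voiceless stop between vowels /o/ and /a/, so it voices to [b]. /k/ is a voiceless stop between vowels /a/ and /a/, so it voices to [g]. /lopakadped/ → lobagadped.
Rule 2 (regressive voicing assimilation): /d/ precedes the voiceless obstruent /p/, so it devoices to [t] by assimilation. /lobagadped/ → lobagatped.
Rule 3 (final devoicing): /d/ is a voiced stop in word-final position, so it devoices to [t]. /lobagatped/ → lobagatpet.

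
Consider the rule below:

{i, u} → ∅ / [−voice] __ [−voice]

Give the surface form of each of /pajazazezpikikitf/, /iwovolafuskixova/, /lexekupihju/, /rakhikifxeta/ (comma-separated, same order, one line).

pajazazezpkktf, iwovolafskxova, lexekphju, rakhkfxeta

/pajazazezpikikitf/: /i/ is a high vowel flanked by voiceless consonants /p/ and /k/, so it deletes. /i/ is a high vowel flanked by voiceless consonants /k/ and /k/, so it deletes. /i/ is a high vowel flanked by voiceless consonants /k/ and /t/, so it deletes. → [pajazazezpkktf].
/iwovolafuskixova/: /u/ is a high vowel flanked by voiceless consonants /f/ and /s/, so it deletes. /i/ is a high vowel flanked by voiceless consonants /k/ and /x/, so it deletes. → [iwovolafskxova].
/lexekupihju/: /u/ is a high vowel flanked by voiceless consonants /k/ and /p/, so it deletes. /i/ is a high vowel flanked by voiceless consonants /p/ and /h/, so it deletes. → [lexekphju].
/rakhikifxeta/: /i/ is a high vowel flanked by voiceless consonants /h/ and /k/, so it deletes. /i/ is a high vowel flanked by voiceless consonants /k/ and /f/, so it deletes. → [rakhkfxeta].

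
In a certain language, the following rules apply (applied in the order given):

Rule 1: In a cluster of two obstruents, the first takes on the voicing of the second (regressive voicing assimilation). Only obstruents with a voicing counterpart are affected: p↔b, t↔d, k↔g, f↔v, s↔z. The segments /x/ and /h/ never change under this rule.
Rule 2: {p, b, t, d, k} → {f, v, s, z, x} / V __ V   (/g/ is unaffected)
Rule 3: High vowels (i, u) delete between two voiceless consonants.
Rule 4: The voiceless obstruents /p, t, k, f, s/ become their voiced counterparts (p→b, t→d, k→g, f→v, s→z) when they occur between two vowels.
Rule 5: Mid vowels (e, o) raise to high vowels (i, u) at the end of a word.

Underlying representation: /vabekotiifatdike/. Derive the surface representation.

Rule 1 (regressive voicing assimilation): /t/ precedes the voiced obstruent /d/, so it voices to [d] by assimilation. /vabekotiifatdike/ → vabekotiifaddike.
Rule 2 (intervocalic spirantization): /b/ is a stop between vowels /a/ and /e/, so it spirantizes to the fricative [v]. /k/ is a stop between vowels /e/ and /o/, so it spirantizes to the fricative [x]. /t/ is a stop between vowels /o/ and /i/, so it spirantizes to the fricative [s]. /k/ is a stop between vowels /i/ and /e/, so it spirantizes to the fricative [x]. /vabekotiifaddike/ → vavexosiifaddixe.
Rule 3 (high vowel syncope): no segment meets the environment; /vavexosiifaddixe/ is unchanged.
Rule 4 (intervocalic voicing): /s/ is a voiceless obstruent between vowels /o/ and /i/, so it voices to [z]. /f/ is a voiceless obstruent between vowels /i/ and /a/, so it voices to [v]. /vavexosiifaddixe/ → vavexoziivaddixe.
Rule 5 (final vowel raising): /e/ is a mid vowel in word-final position, so it raises to [i]. /vavexoziivaddixe/ → vavexoziivaddixi.

vavexoziivaddixi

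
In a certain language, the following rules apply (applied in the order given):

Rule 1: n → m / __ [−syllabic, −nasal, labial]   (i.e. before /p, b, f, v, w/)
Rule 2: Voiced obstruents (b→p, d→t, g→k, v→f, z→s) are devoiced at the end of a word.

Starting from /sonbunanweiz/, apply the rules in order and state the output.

sombunamweis

Rule 1 (nasal place assimilation): /n/ precedes the labial consonant /b/, so it assimilates in place to [m]. /n/ precedes the labial consonant /w/, so it assimilates in place to [m]. /sonbunanweiz/ → sombunamweiz.
Rule 2 (final devoicing): /z/ is a voiced obstruent in word-final position, so it devoices to [s]. /sombunamweiz/ → sombunamweis.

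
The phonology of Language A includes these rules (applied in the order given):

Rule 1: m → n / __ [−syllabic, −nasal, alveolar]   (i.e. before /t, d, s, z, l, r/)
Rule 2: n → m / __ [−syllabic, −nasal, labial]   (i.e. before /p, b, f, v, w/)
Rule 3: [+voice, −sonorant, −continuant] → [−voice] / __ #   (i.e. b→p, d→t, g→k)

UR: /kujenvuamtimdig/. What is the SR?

kujemvuantindik

Rule 1 (nasal place assimilation): /m/ precedes the alveolar consonant /t/, so it assimilates in place to [n]. /m/ precedes the alveolar consonant /d/, so it assimilates in place to [n]. /kujenvuamtimdig/ → kujenvuantindig.
Rule 2 (nasal place assimilation): /n/ precedes the labial consonant /v/, so it assimilates in place to [m]. /kujenvuantindig/ → kujemvuantindig.
Rule 3 (final devoicing): /g/ is a voiced stop in word-final position, so it devoices to [k]. /kujemvuantindig/ → kujemvuantindik.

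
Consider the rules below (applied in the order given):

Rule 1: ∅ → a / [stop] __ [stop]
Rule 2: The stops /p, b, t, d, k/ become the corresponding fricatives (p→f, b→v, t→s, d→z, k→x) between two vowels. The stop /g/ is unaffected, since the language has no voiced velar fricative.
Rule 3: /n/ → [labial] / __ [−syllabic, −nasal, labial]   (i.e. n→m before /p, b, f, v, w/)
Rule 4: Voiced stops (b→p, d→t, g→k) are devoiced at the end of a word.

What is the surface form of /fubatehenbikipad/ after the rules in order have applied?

Rule 1 (stop-cluster a-epenthesis): no segment meets the environment; /fubatehenbikipad/ is unchanged.
Rule 2 (intervocalic spirantization): /b/ is a stop between vowels /u/ and /a/, so it spirantizes to the fricative [v]. /t/ is a stop between vowels /a/ and /e/, so it spirantizes to the fricative [s]. /k/ is a stop between vowels /i/ and /i/, so it spirantizes to the fricative [x]. /p/ is a stop between vowels /i/ and /a/, so it spirantizes to the fricative [f]. /fubatehenbikipad/ → fuvasehenbixifad.
Rule 3 (nasal place assimilation): /n/ precedes the labial consonant /b/, so it assimilates in place to [m]. /fuvasehenbixifad/ → fuvasehembixifad.
Rule 4 (final devoicing): /d/ is a voiced stop in word-final position, so it devoices to [t]. /fuvasehembixifad/ → fuvasehembixifat.

fuvasehembixifat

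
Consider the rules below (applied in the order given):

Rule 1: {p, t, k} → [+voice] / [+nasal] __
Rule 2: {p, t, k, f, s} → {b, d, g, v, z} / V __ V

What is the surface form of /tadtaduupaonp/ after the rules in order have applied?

Rule 1 (post-nasal voicing): /p/ is a voiceless stop immediately after the nasal /n/, so it voices to [b]. /tadtaduupaonp/ → tadtaduupaonb.
Rule 2 (intervocalic voicing): /p/ is a voiceless obstruent between vowels /u/ and /a/, so it voices to [b]. /tadtaduupaonb/ → tadtaduubaonb.

tadtaduubaonb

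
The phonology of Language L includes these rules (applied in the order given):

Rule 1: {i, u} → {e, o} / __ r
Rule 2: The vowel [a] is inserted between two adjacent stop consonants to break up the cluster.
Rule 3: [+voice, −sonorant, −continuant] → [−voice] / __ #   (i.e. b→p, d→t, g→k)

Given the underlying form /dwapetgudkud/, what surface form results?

Rule 1 (pre-rhotic lowering): no segment meets the environment; /dwapetgudkud/ is unchanged.
Rule 2 (stop-cluster a-epenthesis): /t/ and /g/ form a stop–stop cluster, so [a] is inserted between them. /d/ and /k/ form a stop–stop cluster, so [a] is inserted between them. /dwapetgudkud/ → dwapetagudakud.
Rule 3 (final devoicing): /d/ is a voiced stop in word-final position, so it devoices to [t]. /dwapetagudakud/ → dwapetagudakut.

dwapetagudakut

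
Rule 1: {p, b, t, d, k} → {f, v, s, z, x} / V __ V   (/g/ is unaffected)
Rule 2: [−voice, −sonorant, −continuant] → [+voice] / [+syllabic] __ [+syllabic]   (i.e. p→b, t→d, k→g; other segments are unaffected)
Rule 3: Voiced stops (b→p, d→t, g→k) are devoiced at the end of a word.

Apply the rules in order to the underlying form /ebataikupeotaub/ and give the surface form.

evasaixufeosaup

Rule 1 (intervocalic spirantization): /b/ is a stop between vowels /e/ and /a/, so it spirantizes to the fricative [v]. /t/ is a stop between vowels /a/ and /a/, so it spirantizes to the fricative [s]. /k/ is a stop between vowels /i/ and /u/, so it spirantizes to the fricative [x]. /p/ is a stop between vowels /u/ and /e/, so it spirantizes to the fricative [f]. /t/ is a stop between vowels /o/ and /a/, so it spirantizes to the fricative [s]. /ebataikupeotaub/ → evasaixufeosaub.
Rule 2 (intervocalic voicing): no segment meets the environment; /evasaixufeosaub/ is unchanged.
Rule 3 (final devoicing): /b/ is a voiced stop in word-final position, so it devoices to [p]. /evasaixufeosaub/ → evasaixufeosaup.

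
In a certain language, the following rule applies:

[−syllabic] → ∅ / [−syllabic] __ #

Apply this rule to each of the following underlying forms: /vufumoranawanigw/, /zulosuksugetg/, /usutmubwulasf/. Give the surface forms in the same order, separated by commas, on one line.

vufumoranawanig, zulosuksuget, usutmubwulas

/vufumoranawanigw/: /w/ is the second consonant of a word-final cluster /gw/, so it deletes. → [vufumoranawanig].
/zulosuksugetg/: /g/ is the second consonant of a word-final cluster /tg/, so it deletes. → [zulosuksuget].
/usutmubwulasf/: /f/ is the second consonant of a word-final cluster /sf/, so it deletes. → [usutmubwulas].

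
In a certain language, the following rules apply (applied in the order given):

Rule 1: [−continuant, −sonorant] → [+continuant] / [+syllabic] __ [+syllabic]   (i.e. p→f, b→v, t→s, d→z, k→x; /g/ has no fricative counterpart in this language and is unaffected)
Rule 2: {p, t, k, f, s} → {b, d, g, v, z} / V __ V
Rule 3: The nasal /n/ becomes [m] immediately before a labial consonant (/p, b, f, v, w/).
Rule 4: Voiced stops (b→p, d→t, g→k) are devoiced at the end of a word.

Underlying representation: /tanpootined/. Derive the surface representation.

tampoozinet

Rule 1 (intervocalic spirantization): /t/ is a stop between vowels /o/ and /i/, so it spirantizes to the fricative [s]. /tanpootined/ → tanpoosined.
Rule 2 (intervocalic voicing): /s/ is a voiceless obstruent between vowels /o/ and /i/, so it voices to [z]. /tanpoosined/ → tanpoozined.
Rule 3 (nasal place assimilation): /n/ precedes the labial consonant /p/, so it assimilates in place to [m]. /tanpoozined/ → tampoozined.
Rule 4 (final devoicing): /d/ is a voiced stop in word-final position, so it devoices to [t]. /tampoozined/ → tampoozinet.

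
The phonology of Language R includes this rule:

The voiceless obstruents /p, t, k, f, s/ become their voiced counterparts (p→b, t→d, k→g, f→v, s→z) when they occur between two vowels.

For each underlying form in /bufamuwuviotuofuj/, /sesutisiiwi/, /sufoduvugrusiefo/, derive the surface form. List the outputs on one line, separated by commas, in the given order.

/bufamuwuviotuofuj/: /f/ is a voiceless obstruent between vowels /u/ and /a/, so it voices to [v]. /t/ is a voiceless obstruent between vowels /o/ and /u/, so it voices to [d]. /f/ is a voiceless obstruent between vowels /o/ and /u/, so it voices to [v]. → [buvamuwuvioduovuj].
/sesutisiiwi/: /s/ is a voiceless obstruent between vowels /e/ and /u/, so it voices to [z]. /t/ is a voiceless obstruent between vowels /u/ and /i/, so it voices to [d]. /s/ is a voiceless obstruent between vowels /i/ and /i/, so it voices to [z]. → [sezudiziiwi].
/sufoduvugrusiefo/: /f/ is a voiceless obstruent between vowels /u/ and /o/, so it voices to [v]. /s/ is a voiceless obstruent between vowels /u/ and /i/, so it voices to [z]. /f/ is a voiceless obstruent between vowels /e/ and /o/, so it voices to [v]. → [suvoduvugruzievo].

buvamuwuvioduovuj, sezudiziiwi, suvoduvugruzievo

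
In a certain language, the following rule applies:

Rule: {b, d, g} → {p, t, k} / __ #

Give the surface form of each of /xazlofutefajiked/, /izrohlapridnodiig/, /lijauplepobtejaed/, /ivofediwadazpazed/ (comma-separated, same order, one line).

/xazlofutefajiked/: /d/ is a voiced stop in word-final position, so it devoices to [t]. → [xazlofutefajiket].
/izrohlapridnodiig/: /g/ is a voiced stop in word-final position, so it devoices to [k]. → [izrohlapridnodiik].
/lijauplepobtejaed/: /d/ is a voiced stop in word-final position, so it devoices to [t]. → [lijauplepobtejaet].
/ivofediwadazpazed/: /d/ is a voiced stop in word-final position, so it devoices to [t]. → [ivofediwadazpazet].

xazlofutefajiket, izrohlapridnodiik, lijauplepobtejaet, ivofediwadazpazet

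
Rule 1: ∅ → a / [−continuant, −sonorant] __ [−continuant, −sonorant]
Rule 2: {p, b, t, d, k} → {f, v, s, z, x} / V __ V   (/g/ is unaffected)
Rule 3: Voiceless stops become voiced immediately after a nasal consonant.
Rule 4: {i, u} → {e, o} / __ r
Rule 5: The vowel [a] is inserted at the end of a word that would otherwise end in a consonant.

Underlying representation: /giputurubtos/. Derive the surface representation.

gifusoruvasosa

Rule 1 (stop-cluster a-epenthesis): /b/ and /t/ form a stop–stop cluster, so [a] is inserted between them. /giputurubtos/ → giputurubatos.
Rule 2 (intervocalic spirantization): /p/ is a stop between vowels /i/ and /u/, so it spirantizes to the fricative [f]. /t/ is a stop between vowels /u/ and /u/, so it spirantizes to the fricative [s]. /b/ is a stop between vowels /u/ and /a/, so it spirantizes to the fricative [v]. /t/ is a stop between vowels /a/ and /o/, so it spirantizes to the fricative [s]. /giputurubatos/ → gifusuruvasos.
Rule 3 (post-nasal voicing): no segment meets the environment; /gifusuruvasos/ is unchanged.
Rule 4 (pre-rhotic lowering): /u/ is a high vowel immediately before /r/, so it lowers to [o]. /gifusuruvasos/ → gifusoruvasos.
Rule 5 (final a-epenthesis): the form ends in the consonant /s/, so [a] is inserted word-finally. /gifusoruvasos/ → gifusoruvasosa.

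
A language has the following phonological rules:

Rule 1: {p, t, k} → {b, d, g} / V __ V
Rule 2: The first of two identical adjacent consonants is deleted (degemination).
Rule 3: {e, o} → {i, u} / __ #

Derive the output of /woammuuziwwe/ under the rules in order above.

Rule 1 (intervocalic voicing): no segment meets the environment; /woammuuziwwe/ is unchanged.
Rule 2 (degemination): /mm/ is a geminate; the first /m/ deletes. /ww/ is a geminate; the first /w/ deletes. /woammuuziwwe/ → woamuuziwe.
Rule 3 (final vowel raising): /e/ is a mid vowel in word-final position, so it raises to [i]. /woamuuziwe/ → woamuuziwi.

woamuuziwi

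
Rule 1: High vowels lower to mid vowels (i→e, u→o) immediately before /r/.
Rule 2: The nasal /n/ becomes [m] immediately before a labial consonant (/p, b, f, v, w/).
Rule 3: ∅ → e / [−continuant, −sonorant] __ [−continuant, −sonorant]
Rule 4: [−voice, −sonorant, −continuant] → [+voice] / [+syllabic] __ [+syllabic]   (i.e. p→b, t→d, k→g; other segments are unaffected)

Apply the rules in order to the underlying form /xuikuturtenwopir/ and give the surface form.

xuigudortemwober

Rule 1 (pre-rhotic lowering): /u/ is a high vowel immediately before /r/, so it lowers to [o]. /i/ is a high vowel immediately before /r/, so it lowers to [e]. /xuikuturtenwopir/ → xuikutortenwoper.
Rule 2 (nasal place assimilation): /n/ precedes the labial consonant /w/, so it assimilates in place to [m]. /xuikutortenwoper/ → xuikutortemwoper.
Rule 3 (stop-cluster e-epenthesis): no segment meets the environment; /xuikutortemwoper/ is unchanged.
Rule 4 (intervocalic voicing): /k/ is a voiceless stop between vowels /i/ and /u/, so it voices to [g]. /t/ is a voiceless stop between vowels /u/ and /o/, so it voices to [d]. /p/ is a voiceless stop between vowels /o/ and /e/, so it voices to [b]. /xuikutortemwoper/ → xuigudortemwober.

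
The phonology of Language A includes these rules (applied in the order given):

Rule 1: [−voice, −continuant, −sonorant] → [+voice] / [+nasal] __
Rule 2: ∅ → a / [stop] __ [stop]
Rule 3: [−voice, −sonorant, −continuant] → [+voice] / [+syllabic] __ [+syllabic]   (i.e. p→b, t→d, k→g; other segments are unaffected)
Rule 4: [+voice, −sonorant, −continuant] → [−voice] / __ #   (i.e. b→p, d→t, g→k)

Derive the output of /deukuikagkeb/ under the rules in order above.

deuguigagagep

Rule 1 (post-nasal voicing): no segment meets the environment; /deukuikagkeb/ is unchanged.
Rule 2 (stop-cluster a-epenthesis): /g/ and /k/ form a stop–stop cluster, so [a] is inserted between them. /deukuikagkeb/ → deukuikagakeb.
Rule 3 (intervocalic voicing): /k/ is a voiceless stop between vowels /u/ and /u/, so it voices to [g]. /k/ is a voiceless stop between vowels /i/ and /a/, so it voices to [g]. /k/ is a voiceless stop between vowels /a/ and /e/, so it voices to [g]. /deukuikagakeb/ → deuguigagageb.
Rule 4 (final devoicing): /b/ is a voiced stop in word-final position, so it devoices to [p]. /deuguigagageb/ → deuguigagagep.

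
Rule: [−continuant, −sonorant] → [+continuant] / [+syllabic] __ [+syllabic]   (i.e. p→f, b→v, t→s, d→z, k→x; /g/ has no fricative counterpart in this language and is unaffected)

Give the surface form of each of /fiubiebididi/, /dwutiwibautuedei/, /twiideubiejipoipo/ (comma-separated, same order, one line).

/fiubiebididi/: /b/ is a stop between vowels /u/ and /i/, so it spirantizes to the fricative [v]. /b/ is a stop between vowels /e/ and /i/, so it spirantizes to the fricative [v]. /d/ is a stop between vowels /i/ and /i/, so it spirantizes to the fricative [z]. /d/ is a stop between vowels /i/ and /i/, so it spirantizes to the fricative [z]. → [fiuvievizizi].
/dwutiwibautuedei/: /t/ is a stop between vowels /u/ and /i/, so it spirantizes to the fricative [s]. /b/ is a stop between vowels /i/ and /a/, so it spirantizes to the fricative [v]. /t/ is a stop between vowels /u/ and /u/, so it spirantizes to the fricative [s]. /d/ is a stop between vowels /e/ and /e/, so it spirantizes to the fricative [z]. → [dwusiwivausuezei].
/twiideubiejipoipo/: /d/ is a stop between vowels /i/ and /e/, so it spirantizes to the fricative [z]. /b/ is a stop between vowels /u/ and /i/, so it spirantizes to the fricative [v]. /p/ is a stop between vowels /i/ and /o/, so it spirantizes to the fricative [f]. /p/ is a stop between vowels /i/ and /o/, so it spirantizes to the fricative [f]. → [twiizeuviejifoifo].

fiuvievizizi, dwusiwivausuezei, twiizeuviejifoifo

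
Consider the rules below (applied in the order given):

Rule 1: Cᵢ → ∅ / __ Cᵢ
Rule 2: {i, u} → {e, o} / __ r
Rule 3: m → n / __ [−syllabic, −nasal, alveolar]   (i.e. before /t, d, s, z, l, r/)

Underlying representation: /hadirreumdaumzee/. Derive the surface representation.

Rule 1 (degemination): /rr/ is a geminate; the first /r/ deletes. /hadirreumdaumzee/ → hadireumdaumzee.
Rule 2 (pre-rhotic lowering): /i/ is a high vowel immediately before /r/, so it lowers to [e]. /hadireumdaumzee/ → hadereumdaumzee.
Rule 3 (nasal place assimilation): /m/ precedes the alveolar consonant /d/, so it assimilates in place to [n]. /m/ precedes the alveolar consonant /z/, so it assimilates in place to [n]. /hadereumdaumzee/ → hadereundaunzee.

hadereundaunzee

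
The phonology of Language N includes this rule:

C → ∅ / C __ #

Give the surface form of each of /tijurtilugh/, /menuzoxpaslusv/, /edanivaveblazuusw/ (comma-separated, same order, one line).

tijurtilug, menuzoxpaslus, edanivaveblazuus

/tijurtilugh/: /h/ is the second consonant of a word-final cluster /gh/, so it deletes. → [tijurtilug].
/menuzoxpaslusv/: /v/ is the second consonant of a word-final cluster /sv/, so it deletes. → [menuzoxpaslus].
/edanivaveblazuusw/: /w/ is the second consonant of a word-final cluster /sw/, so it deletes. → [edanivaveblazuus].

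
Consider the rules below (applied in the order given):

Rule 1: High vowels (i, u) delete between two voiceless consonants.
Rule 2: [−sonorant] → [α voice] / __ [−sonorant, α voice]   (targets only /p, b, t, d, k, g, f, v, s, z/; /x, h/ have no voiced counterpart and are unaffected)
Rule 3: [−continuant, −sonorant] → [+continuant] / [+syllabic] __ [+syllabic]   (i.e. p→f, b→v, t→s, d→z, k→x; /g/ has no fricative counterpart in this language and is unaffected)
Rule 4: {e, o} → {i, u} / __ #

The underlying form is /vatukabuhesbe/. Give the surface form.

vatkavuhezbi

Rule 1 (high vowel syncope): /u/ is a high vowel flanked by voiceless consonants /t/ and /k/, so it deletes. /vatukabuhesbe/ → vatkabuhesbe.
Rule 2 (regressive voicing assimilation): /s/ precedes the voiced obstruent /b/, so it voices to [z] by assimilation. /vatkabuhesbe/ → vatkabuhezbe.
Rule 3 (intervocalic spirantization): /b/ is a stop between vowels /a/ and /u/, so it spirantizes to the fricative [v]. /vatkabuhezbe/ → vatkavuhezbe.
Rule 4 (final vowel raising): /e/ is a mid vowel in word-final position, so it raises to [i]. /vatkavuhezbe/ → vatkavuhezbi.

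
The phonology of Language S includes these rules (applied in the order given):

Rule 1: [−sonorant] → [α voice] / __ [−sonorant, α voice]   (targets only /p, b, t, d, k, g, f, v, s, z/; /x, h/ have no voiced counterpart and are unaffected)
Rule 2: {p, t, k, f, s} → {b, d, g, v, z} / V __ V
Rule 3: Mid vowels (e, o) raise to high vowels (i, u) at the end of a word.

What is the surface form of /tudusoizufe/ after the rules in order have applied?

tuduzoizuvi

Rule 1 (regressive voicing assimilation): no segment meets the environment; /tudusoizufe/ is unchanged.
Rule 2 (intervocalic voicing): /s/ is a voiceless obstruent between vowels /u/ and /o/, so it voices to [z]. /f/ is a voiceless obstruent between vowels /u/ and /e/, so it voices to [v]. /tudusoizufe/ → tuduzoizuve.
Rule 3 (final vowel raising): /e/ is a mid vowel in word-final position, so it raises to [i]. /tuduzoizuve/ → tuduzoizuvi.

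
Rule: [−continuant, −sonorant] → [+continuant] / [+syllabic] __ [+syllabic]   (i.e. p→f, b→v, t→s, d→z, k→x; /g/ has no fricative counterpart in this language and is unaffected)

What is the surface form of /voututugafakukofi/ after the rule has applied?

voususugafaxuxofi

/t/ is a stop between vowels /u/ and /u/, so it spirantizes to the fricative [s].
/t/ is a stop between vowels /u/ and /u/, so it spirantizes to the fricative [s].
/k/ is a stop between vowels /a/ and /u/, so it spirantizes to the fricative [x].
/k/ is a stop between vowels /u/ and /o/, so it spirantizes to the fricative [x].
Surface form: [voususugafaxuxofi].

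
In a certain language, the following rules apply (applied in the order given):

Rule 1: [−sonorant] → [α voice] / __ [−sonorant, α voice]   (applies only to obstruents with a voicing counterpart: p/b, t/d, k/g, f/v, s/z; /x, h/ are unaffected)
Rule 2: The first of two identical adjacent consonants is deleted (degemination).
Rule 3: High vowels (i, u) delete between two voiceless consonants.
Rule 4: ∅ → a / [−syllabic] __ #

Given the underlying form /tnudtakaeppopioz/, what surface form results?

tnutakaepopioza

Rule 1 (regressive voicing assimilation): /d/ precedes the voiceless obstruent /t/, so it devoices to [t] by assimilation. /tnudtakaeppopioz/ → tnuttakaeppopioz.
Rule 2 (degemination): /tt/ is a geminate; the first /t/ deletes. /pp/ is a geminate; the first /p/ deletes. /tnuttakaeppopioz/ → tnutakaepopioz.
Rule 3 (high vowel syncope): no segment meets the environment; /tnutakaepopioz/ is unchanged.
Rule 4 (final a-epenthesis): the form ends in the consonant /z/, so [a] is inserted word-finally. /tnutakaepopioz/ → tnutakaepopioza.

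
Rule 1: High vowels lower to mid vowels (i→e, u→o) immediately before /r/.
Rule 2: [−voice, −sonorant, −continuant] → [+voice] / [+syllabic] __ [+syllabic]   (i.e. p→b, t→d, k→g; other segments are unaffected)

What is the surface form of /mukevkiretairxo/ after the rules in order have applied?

mugevkeredaerxo

Rule 1 (pre-rhotic lowering): /i/ is a high vowel immediately before /r/, so it lowers to [e]. /i/ is a high vowel immediately before /r/, so it lowers to [e]. /mukevkiretairxo/ → mukevkeretaerxo.
Rule 2 (intervocalic voicing): /k/ is a voiceless stop between vowels /u/ and /e/, so it voices to [g]. /t/ is a voiceless stop between vowels /e/ and /a/, so it voices to [d]. /mukevkeretaerxo/ → mugevkeredaerxo.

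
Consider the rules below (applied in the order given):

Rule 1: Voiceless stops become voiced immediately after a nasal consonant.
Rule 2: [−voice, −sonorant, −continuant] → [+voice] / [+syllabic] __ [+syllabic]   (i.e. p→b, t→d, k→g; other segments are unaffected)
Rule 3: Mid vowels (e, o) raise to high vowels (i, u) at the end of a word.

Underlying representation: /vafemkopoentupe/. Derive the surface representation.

vafemgoboendubi

Rule 1 (post-nasal voicing): /k/ is a voiceless stop immediately after the nasal /m/, so it voices to [g]. /t/ is a voiceless stop immediately after the nasal /n/, so it voices to [d]. /vafemkopoentupe/ → vafemgopoendupe.
Rule 2 (intervocalic voicing): /p/ is a voiceless stop between vowels /o/ and /o/, so it voices to [b]. /p/ is a voiceless stop between vowels /u/ and /e/, so it voices to [b]. /vafemgopoendupe/ → vafemgoboendube.
Rule 3 (final vowel raising): /e/ is a mid vowel in word-final position, so it raises to [i]. /vafemgoboendube/ → vafemgoboendubi.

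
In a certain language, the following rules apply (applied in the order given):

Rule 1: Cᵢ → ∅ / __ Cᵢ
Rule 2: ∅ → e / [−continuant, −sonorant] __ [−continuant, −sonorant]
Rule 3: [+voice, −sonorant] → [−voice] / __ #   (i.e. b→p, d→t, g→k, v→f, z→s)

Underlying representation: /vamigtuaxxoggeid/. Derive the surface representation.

vamigetuaxogeit

Rule 1 (degemination): /xx/ is a geminate; the first /x/ deletes. /gg/ is a geminate; the first /g/ deletes. /vamigtuaxxoggeid/ → vamigtuaxogeid.
Rule 2 (stop-cluster e-epenthesis): /g/ and /t/ form a stop–stop cluster, so [e] is inserted between them. /vamigtuaxogeid/ → vamigetuaxogeid.
Rule 3 (final devoicing): /d/ is a voiced obstruent in word-final position, so it devoices to [t]. /vamigetuaxogeid/ → vamigetuaxogeit.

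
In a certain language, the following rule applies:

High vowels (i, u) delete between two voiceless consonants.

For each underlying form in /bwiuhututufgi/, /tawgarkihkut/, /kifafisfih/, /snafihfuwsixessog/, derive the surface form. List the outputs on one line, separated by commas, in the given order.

/bwiuhututufgi/: /u/ is a high vowel flanked by voiceless consonants /h/ and /t/, so it deletes. /u/ is a high vowel flanked by voiceless consonants /t/ and /t/, so it deletes. /u/ is a high vowel flanked by voiceless consonants /t/ and /f/, so it deletes. → [bwiuhttfgi].
/tawgarkihkut/: /i/ is a high vowel flanked by voiceless consonants /k/ and /h/, so it deletes. /u/ is a high vowel flanked by voiceless consonants /k/ and /t/, so it deletes. → [tawgarkhkt].
/kifafisfih/: /i/ is a high vowel flanked by voiceless consonants /k/ and /f/, so it deletes. /i/ is a high vowel flanked by voiceless consonants /f/ and /s/, so it deletes. /i/ is a high vowel flanked by voiceless consonants /f/ and /h/, so it deletes. → [kfafsfh].
/snafihfuwsixessog/: /i/ is a high vowel flanked by voiceless consonants /f/ and /h/, so it deletes. /i/ is a high vowel flanked by voiceless consonants /s/ and /x/, so it deletes. → [snafhfuwsxessog].

bwiuhttfgi, tawgarkhkt, kfafsfh, snafhfuwsxessog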